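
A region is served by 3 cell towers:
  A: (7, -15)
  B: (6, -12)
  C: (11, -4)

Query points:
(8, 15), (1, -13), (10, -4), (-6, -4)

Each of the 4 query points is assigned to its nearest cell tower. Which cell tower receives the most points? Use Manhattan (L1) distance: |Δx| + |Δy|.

C

(8, 15) — d to each: A:31, B:29, C:22 → nearest is C
(1, -13) — d to each: A:8, B:6, C:19 → nearest is B
(10, -4) — d to each: A:14, B:12, C:1 → nearest is C
(-6, -4) — d to each: A:24, B:20, C:17 → nearest is C
Tally — B:1, C:3. C captures the most (3).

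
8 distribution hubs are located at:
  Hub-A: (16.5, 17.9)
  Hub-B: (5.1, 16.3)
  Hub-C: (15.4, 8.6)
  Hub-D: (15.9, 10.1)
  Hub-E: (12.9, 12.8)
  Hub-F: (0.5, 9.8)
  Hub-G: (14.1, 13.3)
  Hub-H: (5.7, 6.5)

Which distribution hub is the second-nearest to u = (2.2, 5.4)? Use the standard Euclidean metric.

Squared Euclidean distances:
d²(u, Hub-A) = (2.2−16.5)² + (5.4−17.9)² = 204.49 + 156.25 = 360.74
d²(u, Hub-B) = (2.2−5.1)² + (5.4−16.3)² = 8.41 + 118.81 = 127.22
d²(u, Hub-C) = (2.2−15.4)² + (5.4−8.6)² = 174.24 + 10.24 = 184.48
d²(u, Hub-D) = (2.2−15.9)² + (5.4−10.1)² = 187.69 + 22.09 = 209.78
d²(u, Hub-E) = (2.2−12.9)² + (5.4−12.8)² = 114.49 + 54.76 = 169.25
d²(u, Hub-F) = (2.2−0.5)² + (5.4−9.8)² = 2.89 + 19.36 = 22.25
d²(u, Hub-G) = (2.2−14.1)² + (5.4−13.3)² = 141.61 + 62.41 = 204.02
d²(u, Hub-H) = (2.2−5.7)² + (5.4−6.5)² = 12.25 + 1.21 = 13.46
Sorted ascending: Hub-H, Hub-F, Hub-B, … — the second-nearest is Hub-F.

Hub-F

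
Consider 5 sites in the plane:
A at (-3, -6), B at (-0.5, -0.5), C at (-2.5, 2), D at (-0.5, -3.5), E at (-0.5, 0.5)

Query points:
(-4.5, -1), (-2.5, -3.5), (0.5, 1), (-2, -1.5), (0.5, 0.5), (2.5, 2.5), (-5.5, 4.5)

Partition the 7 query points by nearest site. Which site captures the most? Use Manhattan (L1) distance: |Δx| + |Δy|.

(-4.5, -1) — d to each: A:6.5, B:4.5, C:5, D:6.5, E:5.5 → nearest is B
(-2.5, -3.5) — d to each: A:3, B:5, C:5.5, D:2, E:6 → nearest is D
(0.5, 1) — d to each: A:10.5, B:2.5, C:4, D:5.5, E:1.5 → nearest is E
(-2, -1.5) — d to each: A:5.5, B:2.5, C:4, D:3.5, E:3.5 → nearest is B
(0.5, 0.5) — d to each: A:10, B:2, C:4.5, D:5, E:1 → nearest is E
(2.5, 2.5) — d to each: A:14, B:6, C:5.5, D:9, E:5 → nearest is E
(-5.5, 4.5) — d to each: A:13, B:10, C:5.5, D:13, E:9 → nearest is C
Tally — B:2, C:1, D:1, E:3. E captures the most (3).

E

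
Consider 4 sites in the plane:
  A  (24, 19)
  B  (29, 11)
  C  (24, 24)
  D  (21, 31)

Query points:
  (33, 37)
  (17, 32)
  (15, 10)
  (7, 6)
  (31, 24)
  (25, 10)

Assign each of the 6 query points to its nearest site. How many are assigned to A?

2

(33, 37) — d² to each: A:405, B:692, C:250, D:180 → nearest is D
(17, 32) — d² to each: A:218, B:585, C:113, D:17 → nearest is D
(15, 10) — d² to each: A:162, B:197, C:277, D:477 → nearest is A
(7, 6) — d² to each: A:458, B:509, C:613, D:821 → nearest is A
(31, 24) — d² to each: A:74, B:173, C:49, D:149 → nearest is C
(25, 10) — d² to each: A:82, B:17, C:197, D:457 → nearest is B
2 of the 6 points have A as nearest.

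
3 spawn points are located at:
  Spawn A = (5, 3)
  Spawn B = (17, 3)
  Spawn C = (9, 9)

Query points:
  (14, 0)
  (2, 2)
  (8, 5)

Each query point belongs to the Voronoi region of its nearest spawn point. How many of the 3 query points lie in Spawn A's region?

2

(14, 0) — d² to each: Spawn A:90, Spawn B:18, Spawn C:106 → nearest is Spawn B
(2, 2) — d² to each: Spawn A:10, Spawn B:226, Spawn C:98 → nearest is Spawn A
(8, 5) — d² to each: Spawn A:13, Spawn B:85, Spawn C:17 → nearest is Spawn A
2 of the 3 points have Spawn A as nearest.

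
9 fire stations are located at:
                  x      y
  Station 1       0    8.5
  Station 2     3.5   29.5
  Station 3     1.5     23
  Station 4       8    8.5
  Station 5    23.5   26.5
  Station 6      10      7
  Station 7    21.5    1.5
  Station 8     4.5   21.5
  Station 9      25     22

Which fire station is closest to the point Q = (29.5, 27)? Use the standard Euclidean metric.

Since √ is increasing, it suffices to compare squared distances:
d²(Q, Station 1) = (29.5−0)² + (27−8.5)² = 870.25 + 342.25 = 1212.5
d²(Q, Station 2) = (29.5−3.5)² + (27−29.5)² = 676 + 6.25 = 682.25
d²(Q, Station 3) = (29.5−1.5)² + (27−23)² = 784 + 16 = 800
d²(Q, Station 4) = (29.5−8)² + (27−8.5)² = 462.25 + 342.25 = 804.5
d²(Q, Station 5) = (29.5−23.5)² + (27−26.5)² = 36 + 0.25 = 36.25
d²(Q, Station 6) = (29.5−10)² + (27−7)² = 380.25 + 400 = 780.25
d²(Q, Station 7) = (29.5−21.5)² + (27−1.5)² = 64 + 650.25 = 714.25
d²(Q, Station 8) = (29.5−4.5)² + (27−21.5)² = 625 + 30.25 = 655.25
d²(Q, Station 9) = (29.5−25)² + (27−22)² = 20.25 + 25 = 45.25
The smallest is to Station 5, so Q lies in the Voronoi region of Station 5.

Station 5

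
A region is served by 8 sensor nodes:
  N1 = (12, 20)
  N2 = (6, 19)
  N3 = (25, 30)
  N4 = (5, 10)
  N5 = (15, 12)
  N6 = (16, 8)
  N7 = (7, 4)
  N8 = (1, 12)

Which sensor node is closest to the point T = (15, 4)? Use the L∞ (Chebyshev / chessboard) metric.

N6

d(T,N1) = max(3, 16) = 16
d(T,N2) = max(9, 15) = 15
d(T,N3) = max(10, 26) = 26
d(T,N4) = max(10, 6) = 10
d(T,N5) = max(0, 8) = 8
d(T,N6) = max(1, 4) = 4
d(T,N7) = max(8, 0) = 8
d(T,N8) = max(14, 8) = 14
The smallest is to N6, so T lies in the Voronoi region of N6.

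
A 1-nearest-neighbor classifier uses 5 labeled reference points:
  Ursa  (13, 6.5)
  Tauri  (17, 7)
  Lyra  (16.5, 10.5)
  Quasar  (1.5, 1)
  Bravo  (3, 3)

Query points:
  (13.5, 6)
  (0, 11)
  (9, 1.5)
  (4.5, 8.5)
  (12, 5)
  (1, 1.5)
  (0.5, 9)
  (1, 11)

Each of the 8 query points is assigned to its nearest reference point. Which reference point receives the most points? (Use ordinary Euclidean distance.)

(13.5, 6) — d² to each: Ursa:0.5, Tauri:13.25, Lyra:29.25, Quasar:169, Bravo:119.25 → nearest is Ursa
(0, 11) — d² to each: Ursa:189.25, Tauri:305, Lyra:272.5, Quasar:102.25, Bravo:73 → nearest is Bravo
(9, 1.5) — d² to each: Ursa:41, Tauri:94.25, Lyra:137.25, Quasar:56.5, Bravo:38.25 → nearest is Bravo
(4.5, 8.5) — d² to each: Ursa:76.25, Tauri:158.5, Lyra:148, Quasar:65.25, Bravo:32.5 → nearest is Bravo
(12, 5) — d² to each: Ursa:3.25, Tauri:29, Lyra:50.5, Quasar:126.25, Bravo:85 → nearest is Ursa
(1, 1.5) — d² to each: Ursa:169, Tauri:286.25, Lyra:321.25, Quasar:0.5, Bravo:6.25 → nearest is Quasar
(0.5, 9) — d² to each: Ursa:162.5, Tauri:276.25, Lyra:258.25, Quasar:65, Bravo:42.25 → nearest is Bravo
(1, 11) — d² to each: Ursa:164.25, Tauri:272, Lyra:240.5, Quasar:100.25, Bravo:68 → nearest is Bravo
Tally — Ursa:2, Quasar:1, Bravo:5. Bravo captures the most (5).

Bravo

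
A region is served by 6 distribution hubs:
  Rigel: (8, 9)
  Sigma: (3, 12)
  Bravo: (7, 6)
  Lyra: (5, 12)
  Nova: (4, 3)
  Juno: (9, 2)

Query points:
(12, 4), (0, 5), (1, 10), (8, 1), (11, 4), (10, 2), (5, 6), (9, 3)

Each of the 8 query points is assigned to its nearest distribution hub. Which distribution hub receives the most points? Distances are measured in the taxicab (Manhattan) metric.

(12, 4) — d to each: Rigel:9, Sigma:17, Bravo:7, Lyra:15, Nova:9, Juno:5 → nearest is Juno
(0, 5) — d to each: Rigel:12, Sigma:10, Bravo:8, Lyra:12, Nova:6, Juno:12 → nearest is Nova
(1, 10) — d to each: Rigel:8, Sigma:4, Bravo:10, Lyra:6, Nova:10, Juno:16 → nearest is Sigma
(8, 1) — d to each: Rigel:8, Sigma:16, Bravo:6, Lyra:14, Nova:6, Juno:2 → nearest is Juno
(11, 4) — d to each: Rigel:8, Sigma:16, Bravo:6, Lyra:14, Nova:8, Juno:4 → nearest is Juno
(10, 2) — d to each: Rigel:9, Sigma:17, Bravo:7, Lyra:15, Nova:7, Juno:1 → nearest is Juno
(5, 6) — d to each: Rigel:6, Sigma:8, Bravo:2, Lyra:6, Nova:4, Juno:8 → nearest is Bravo
(9, 3) — d to each: Rigel:7, Sigma:15, Bravo:5, Lyra:13, Nova:5, Juno:1 → nearest is Juno
Tally — Sigma:1, Bravo:1, Nova:1, Juno:5. Juno captures the most (5).

Juno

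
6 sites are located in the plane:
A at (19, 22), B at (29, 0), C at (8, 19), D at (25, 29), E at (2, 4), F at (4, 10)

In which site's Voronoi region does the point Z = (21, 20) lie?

A

Squared Euclidean distances:
|ZA|² = (21−19)² + (20−22)² = 4 + 4 = 8
|ZB|² = (21−29)² + (20−0)² = 64 + 400 = 464
|ZC|² = (21−8)² + (20−19)² = 169 + 1 = 170
|ZD|² = (21−25)² + (20−29)² = 16 + 81 = 97
|ZE|² = (21−2)² + (20−4)² = 361 + 256 = 617
|ZF|² = (21−4)² + (20−10)² = 289 + 100 = 389
Minimum is at A.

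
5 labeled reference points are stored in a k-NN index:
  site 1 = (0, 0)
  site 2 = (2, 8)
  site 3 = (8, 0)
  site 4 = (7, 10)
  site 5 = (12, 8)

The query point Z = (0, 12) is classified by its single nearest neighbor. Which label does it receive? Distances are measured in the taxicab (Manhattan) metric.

site 2

d(Z, site 1) = |0−0| + |12−0| = 0 + 12 = 12
d(Z, site 2) = |0−2| + |12−8| = 2 + 4 = 6
d(Z, site 3) = |0−8| + |12−0| = 8 + 12 = 20
d(Z, site 4) = |0−7| + |12−10| = 7 + 2 = 9
d(Z, site 5) = |0−12| + |12−8| = 12 + 4 = 16
Minimum is at site 2.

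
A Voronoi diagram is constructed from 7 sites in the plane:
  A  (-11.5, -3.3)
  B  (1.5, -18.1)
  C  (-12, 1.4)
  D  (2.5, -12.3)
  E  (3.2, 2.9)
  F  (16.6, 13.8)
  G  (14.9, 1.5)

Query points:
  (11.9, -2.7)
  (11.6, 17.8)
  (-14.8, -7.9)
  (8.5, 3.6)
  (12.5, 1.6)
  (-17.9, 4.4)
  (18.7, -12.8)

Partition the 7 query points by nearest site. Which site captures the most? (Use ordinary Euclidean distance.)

(11.9, -2.7) — d² to each: A:547.92, B:345.32, C:588.02, D:180.52, E:107.05, F:294.34, G:26.64 → nearest is G
(11.6, 17.8) — d² to each: A:978.82, B:1390.82, C:825.92, D:988.82, E:292.57, F:41, G:276.58 → nearest is F
(-14.8, -7.9) — d² to each: A:32.05, B:369.73, C:94.33, D:318.65, E:440.64, F:1456.85, G:970.45 → nearest is A
(8.5, 3.6) — d² to each: A:447.61, B:519.89, C:425.09, D:288.81, E:28.58, F:169.65, G:45.37 → nearest is E
(12.5, 1.6) — d² to each: A:600.01, B:509.09, C:600.29, D:293.21, E:88.18, F:165.65, G:5.77 → nearest is G
(-17.9, 4.4) — d² to each: A:100.25, B:882.61, C:43.81, D:695.05, E:447.46, F:1278.61, G:1084.25 → nearest is C
(18.7, -12.8) — d² to each: A:1002.29, B:323.93, C:1144.13, D:262.69, E:486.74, F:711.97, G:218.93 → nearest is G
Tally — A:1, C:1, E:1, F:1, G:3. G captures the most (3).

G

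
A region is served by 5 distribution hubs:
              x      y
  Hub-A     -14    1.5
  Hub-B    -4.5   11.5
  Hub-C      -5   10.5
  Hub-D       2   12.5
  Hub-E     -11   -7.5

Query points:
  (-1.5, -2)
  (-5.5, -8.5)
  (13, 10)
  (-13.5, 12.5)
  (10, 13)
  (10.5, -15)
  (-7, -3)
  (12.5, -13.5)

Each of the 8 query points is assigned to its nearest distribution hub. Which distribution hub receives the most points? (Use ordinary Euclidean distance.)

Hub-E

(-1.5, -2) — d² to each: Hub-A:168.5, Hub-B:191.25, Hub-C:168.5, Hub-D:222.5, Hub-E:120.5 → nearest is Hub-E
(-5.5, -8.5) — d² to each: Hub-A:172.25, Hub-B:401, Hub-C:361.25, Hub-D:497.25, Hub-E:31.25 → nearest is Hub-E
(13, 10) — d² to each: Hub-A:801.25, Hub-B:308.5, Hub-C:324.25, Hub-D:127.25, Hub-E:882.25 → nearest is Hub-D
(-13.5, 12.5) — d² to each: Hub-A:121.25, Hub-B:82, Hub-C:76.25, Hub-D:240.25, Hub-E:406.25 → nearest is Hub-C
(10, 13) — d² to each: Hub-A:708.25, Hub-B:212.5, Hub-C:231.25, Hub-D:64.25, Hub-E:861.25 → nearest is Hub-D
(10.5, -15) — d² to each: Hub-A:872.5, Hub-B:927.25, Hub-C:890.5, Hub-D:828.5, Hub-E:518.5 → nearest is Hub-E
(-7, -3) — d² to each: Hub-A:69.25, Hub-B:216.5, Hub-C:186.25, Hub-D:321.25, Hub-E:36.25 → nearest is Hub-E
(12.5, -13.5) — d² to each: Hub-A:927.25, Hub-B:914, Hub-C:882.25, Hub-D:786.25, Hub-E:588.25 → nearest is Hub-E
Tally — Hub-C:1, Hub-D:2, Hub-E:5. Hub-E captures the most (5).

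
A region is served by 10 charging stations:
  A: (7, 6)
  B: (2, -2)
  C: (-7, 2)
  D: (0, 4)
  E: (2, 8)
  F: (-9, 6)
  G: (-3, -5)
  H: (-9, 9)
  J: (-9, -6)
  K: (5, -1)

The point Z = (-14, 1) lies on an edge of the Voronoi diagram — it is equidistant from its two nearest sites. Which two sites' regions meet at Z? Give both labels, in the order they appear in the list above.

Squared distances from Z to each site:
|ZA|² = (-14−7)² + (1−6)² = 441 + 25 = 466
|ZB|² = (-14−2)² + (1−(-2))² = 256 + 9 = 265
|ZC|² = (-14−(-7))² + (1−2)² = 49 + 1 = 50
|ZD|² = (-14−0)² + (1−4)² = 196 + 9 = 205
|ZE|² = (-14−2)² + (1−8)² = 256 + 49 = 305
|ZF|² = (-14−(-9))² + (1−6)² = 25 + 25 = 50
|ZG|² = (-14−(-3))² + (1−(-5))² = 121 + 36 = 157
|ZH|² = (-14−(-9))² + (1−9)² = 25 + 64 = 89
|ZJ|² = (-14−(-9))² + (1−(-6))² = 25 + 49 = 74
|ZK|² = (-14−5)² + (1−(-1))² = 361 + 4 = 365
Z is equidistant from C and F (both at squared distance 50), and every other site is strictly farther — so Z lies on the C–F Voronoi edge.

C and F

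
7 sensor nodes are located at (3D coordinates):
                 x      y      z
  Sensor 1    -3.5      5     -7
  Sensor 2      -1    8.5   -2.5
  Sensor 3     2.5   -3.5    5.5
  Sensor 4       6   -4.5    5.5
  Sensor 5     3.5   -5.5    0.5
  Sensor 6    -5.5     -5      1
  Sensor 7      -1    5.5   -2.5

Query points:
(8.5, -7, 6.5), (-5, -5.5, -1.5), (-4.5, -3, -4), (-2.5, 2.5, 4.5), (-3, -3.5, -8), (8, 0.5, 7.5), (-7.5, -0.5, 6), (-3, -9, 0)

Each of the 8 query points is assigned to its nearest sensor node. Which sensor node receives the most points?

(8.5, -7, 6.5) — d² to each: Sensor 1:470.25, Sensor 2:411.5, Sensor 3:49.25, Sensor 4:13.5, Sensor 5:63.25, Sensor 6:230.25, Sensor 7:327.5 → nearest is Sensor 4
(-5, -5.5, -1.5) — d² to each: Sensor 1:142.75, Sensor 2:213, Sensor 3:109.25, Sensor 4:171, Sensor 5:76.25, Sensor 6:6.75, Sensor 7:138 → nearest is Sensor 6
(-4.5, -3, -4) — d² to each: Sensor 1:74, Sensor 2:146.75, Sensor 3:139.5, Sensor 4:202.75, Sensor 5:90.5, Sensor 6:30, Sensor 7:86.75 → nearest is Sensor 6
(-2.5, 2.5, 4.5) — d² to each: Sensor 1:139.5, Sensor 2:87.25, Sensor 3:62, Sensor 4:122.25, Sensor 5:116, Sensor 6:77.5, Sensor 7:60.25 → nearest is Sensor 7
(-3, -3.5, -8) — d² to each: Sensor 1:73.5, Sensor 2:178.25, Sensor 3:212.5, Sensor 4:264.25, Sensor 5:118.5, Sensor 6:89.5, Sensor 7:115.25 → nearest is Sensor 1
(8, 0.5, 7.5) — d² to each: Sensor 1:362.75, Sensor 2:245, Sensor 3:50.25, Sensor 4:33, Sensor 5:105.25, Sensor 6:254.75, Sensor 7:206 → nearest is Sensor 4
(-7.5, -0.5, 6) — d² to each: Sensor 1:215.25, Sensor 2:195.5, Sensor 3:109.25, Sensor 4:198.5, Sensor 5:176.25, Sensor 6:49.25, Sensor 7:150.5 → nearest is Sensor 6
(-3, -9, 0) — d² to each: Sensor 1:245.25, Sensor 2:316.5, Sensor 3:90.75, Sensor 4:131.5, Sensor 5:54.75, Sensor 6:23.25, Sensor 7:220.5 → nearest is Sensor 6
Tally — Sensor 1:1, Sensor 4:2, Sensor 6:4, Sensor 7:1. Sensor 6 captures the most (4).

Sensor 6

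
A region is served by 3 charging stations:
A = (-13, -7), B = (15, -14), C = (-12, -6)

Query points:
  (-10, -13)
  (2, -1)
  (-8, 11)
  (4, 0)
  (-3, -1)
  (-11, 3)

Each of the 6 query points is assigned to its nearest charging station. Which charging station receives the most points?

(-10, -13) — d² to each: A:45, B:626, C:53 → nearest is A
(2, -1) — d² to each: A:261, B:338, C:221 → nearest is C
(-8, 11) — d² to each: A:349, B:1154, C:305 → nearest is C
(4, 0) — d² to each: A:338, B:317, C:292 → nearest is C
(-3, -1) — d² to each: A:136, B:493, C:106 → nearest is C
(-11, 3) — d² to each: A:104, B:965, C:82 → nearest is C
Tally — A:1, C:5. C captures the most (5).

C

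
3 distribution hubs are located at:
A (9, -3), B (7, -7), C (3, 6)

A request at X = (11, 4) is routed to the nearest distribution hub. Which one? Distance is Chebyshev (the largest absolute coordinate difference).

d(X,A) = max(2, 7) = 7
d(X,B) = max(4, 11) = 11
d(X,C) = max(8, 2) = 8
The smallest is to A, so X lies in the Voronoi region of A.

A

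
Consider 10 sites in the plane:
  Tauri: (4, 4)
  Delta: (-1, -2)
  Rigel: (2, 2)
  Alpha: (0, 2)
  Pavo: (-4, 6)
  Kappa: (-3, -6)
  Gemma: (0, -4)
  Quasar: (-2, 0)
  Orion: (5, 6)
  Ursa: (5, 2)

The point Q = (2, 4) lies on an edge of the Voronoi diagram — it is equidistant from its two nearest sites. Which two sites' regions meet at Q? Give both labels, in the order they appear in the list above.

Squared distances from Q to each site:
d²(Q, Tauri) = (2−4)² + (4−4)² = 4 + 0 = 4
d²(Q, Delta) = (2−(-1))² + (4−(-2))² = 9 + 36 = 45
d²(Q, Rigel) = (2−2)² + (4−2)² = 0 + 4 = 4
d²(Q, Alpha) = (2−0)² + (4−2)² = 4 + 4 = 8
d²(Q, Pavo) = (2−(-4))² + (4−6)² = 36 + 4 = 40
d²(Q, Kappa) = (2−(-3))² + (4−(-6))² = 25 + 100 = 125
d²(Q, Gemma) = (2−0)² + (4−(-4))² = 4 + 64 = 68
d²(Q, Quasar) = (2−(-2))² + (4−0)² = 16 + 16 = 32
d²(Q, Orion) = (2−5)² + (4−6)² = 9 + 4 = 13
d²(Q, Ursa) = (2−5)² + (4−2)² = 9 + 4 = 13
Q is equidistant from Tauri and Rigel (both at squared distance 4), and every other site is strictly farther — so Q lies on the Tauri–Rigel Voronoi edge.

Tauri and Rigel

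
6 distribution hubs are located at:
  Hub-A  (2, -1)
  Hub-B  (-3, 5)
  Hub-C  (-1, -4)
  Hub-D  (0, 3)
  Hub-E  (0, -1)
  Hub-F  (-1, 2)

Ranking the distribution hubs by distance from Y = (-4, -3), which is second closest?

Squared Euclidean distances:
d²(Y, Hub-A) = (-4−2)² + (-3−(-1))² = 36 + 4 = 40
d²(Y, Hub-B) = (-4−(-3))² + (-3−5)² = 1 + 64 = 65
d²(Y, Hub-C) = (-4−(-1))² + (-3−(-4))² = 9 + 1 = 10
d²(Y, Hub-D) = (-4−0)² + (-3−3)² = 16 + 36 = 52
d²(Y, Hub-E) = (-4−0)² + (-3−(-1))² = 16 + 4 = 20
d²(Y, Hub-F) = (-4−(-1))² + (-3−2)² = 9 + 25 = 34
Sorted ascending: Hub-C, Hub-E, Hub-F, … — the second-nearest is Hub-E.

Hub-E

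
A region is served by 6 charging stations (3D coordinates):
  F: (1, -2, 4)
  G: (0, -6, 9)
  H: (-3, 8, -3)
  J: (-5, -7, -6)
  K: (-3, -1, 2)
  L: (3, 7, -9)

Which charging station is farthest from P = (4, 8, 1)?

Since √ is increasing, it suffices to compare squared distances:
|PF|² = (4−1)² + (8−(-2))² + (1−4)² = 9 + 100 + 9 = 118
|PG|² = (4−0)² + (8−(-6))² + (1−9)² = 16 + 196 + 64 = 276
|PH|² = (4−(-3))² + (8−8)² + (1−(-3))² = 49 + 0 + 16 = 65
|PJ|² = (4−(-5))² + (8−(-7))² + (1−(-6))² = 81 + 225 + 49 = 355
|PK|² = (4−(-3))² + (8−(-1))² + (1−2)² = 49 + 81 + 1 = 131
|PL|² = (4−3)² + (8−7)² + (1−(-9))² = 1 + 1 + 100 = 102
The largest is to J.

J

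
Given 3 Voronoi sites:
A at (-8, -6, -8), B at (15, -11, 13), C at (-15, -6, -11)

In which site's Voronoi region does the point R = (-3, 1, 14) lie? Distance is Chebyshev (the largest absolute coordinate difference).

d(R,A) = max(5, 7, 22) = 22
d(R,B) = max(18, 12, 1) = 18
d(R,C) = max(12, 7, 25) = 25
Minimum is at B.

B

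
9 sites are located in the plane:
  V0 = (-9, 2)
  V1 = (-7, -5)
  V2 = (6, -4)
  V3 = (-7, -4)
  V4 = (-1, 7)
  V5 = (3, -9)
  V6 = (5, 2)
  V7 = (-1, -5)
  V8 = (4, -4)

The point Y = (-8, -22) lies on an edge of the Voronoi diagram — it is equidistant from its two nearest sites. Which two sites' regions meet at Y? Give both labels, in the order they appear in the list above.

Squared distances from Y to each site:
|YV0|² = (-8−(-9))² + (-22−2)² = 1 + 576 = 577
|YV1|² = (-8−(-7))² + (-22−(-5))² = 1 + 289 = 290
|YV2|² = (-8−6)² + (-22−(-4))² = 196 + 324 = 520
|YV3|² = (-8−(-7))² + (-22−(-4))² = 1 + 324 = 325
|YV4|² = (-8−(-1))² + (-22−7)² = 49 + 841 = 890
|YV5|² = (-8−3)² + (-22−(-9))² = 121 + 169 = 290
|YV6|² = (-8−5)² + (-22−2)² = 169 + 576 = 745
|YV7|² = (-8−(-1))² + (-22−(-5))² = 49 + 289 = 338
|YV8|² = (-8−4)² + (-22−(-4))² = 144 + 324 = 468
Y is equidistant from V1 and V5 (both at squared distance 290), and every other site is strictly farther — so Y lies on the V1–V5 Voronoi edge.

V1 and V5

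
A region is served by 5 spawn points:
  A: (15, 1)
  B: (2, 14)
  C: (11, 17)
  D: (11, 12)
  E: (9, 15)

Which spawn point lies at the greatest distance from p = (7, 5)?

C

Since √ is increasing, it suffices to compare squared distances:
|pA|² = (7−15)² + (5−1)² = 64 + 16 = 80
|pB|² = (7−2)² + (5−14)² = 25 + 81 = 106
|pC|² = (7−11)² + (5−17)² = 16 + 144 = 160
|pD|² = (7−11)² + (5−12)² = 16 + 49 = 65
|pE|² = (7−9)² + (5−15)² = 4 + 100 = 104
The largest is to C.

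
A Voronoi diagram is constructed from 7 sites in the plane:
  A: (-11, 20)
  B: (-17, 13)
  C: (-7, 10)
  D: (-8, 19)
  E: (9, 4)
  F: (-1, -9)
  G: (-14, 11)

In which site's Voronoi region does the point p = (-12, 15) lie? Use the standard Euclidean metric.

G

Compare squared distances (the ordering matches that of the actual distances):
|pA|² = (-12−(-11))² + (15−20)² = 1 + 25 = 26
|pB|² = (-12−(-17))² + (15−13)² = 25 + 4 = 29
|pC|² = (-12−(-7))² + (15−10)² = 25 + 25 = 50
|pD|² = (-12−(-8))² + (15−19)² = 16 + 16 = 32
|pE|² = (-12−9)² + (15−4)² = 441 + 121 = 562
|pF|² = (-12−(-1))² + (15−(-9))² = 121 + 576 = 697
|pG|² = (-12−(-14))² + (15−11)² = 4 + 16 = 20
G is nearest.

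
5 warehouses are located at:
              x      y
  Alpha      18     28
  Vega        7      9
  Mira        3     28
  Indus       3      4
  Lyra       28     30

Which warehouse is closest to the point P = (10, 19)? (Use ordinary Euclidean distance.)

Vega

Since √ is increasing, it suffices to compare squared distances:
d²(P, Alpha) = 64 + 81 = 145
d²(P, Vega) = 9 + 100 = 109
d²(P, Mira) = 49 + 81 = 130
d²(P, Indus) = 49 + 225 = 274
d²(P, Lyra) = 324 + 121 = 445
Vega is nearest.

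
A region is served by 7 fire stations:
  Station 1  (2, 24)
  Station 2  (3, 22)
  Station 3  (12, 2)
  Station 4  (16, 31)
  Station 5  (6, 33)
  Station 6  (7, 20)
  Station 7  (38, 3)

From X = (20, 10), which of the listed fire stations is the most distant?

Station 5

Compare squared distances (the ordering matches that of the actual distances):
d²(X, Station 1) = (20−2)² + (10−24)² = 324 + 196 = 520
d²(X, Station 2) = (20−3)² + (10−22)² = 289 + 144 = 433
d²(X, Station 3) = (20−12)² + (10−2)² = 64 + 64 = 128
d²(X, Station 4) = (20−16)² + (10−31)² = 16 + 441 = 457
d²(X, Station 5) = (20−6)² + (10−33)² = 196 + 529 = 725
d²(X, Station 6) = (20−7)² + (10−20)² = 169 + 100 = 269
d²(X, Station 7) = (20−38)² + (10−3)² = 324 + 49 = 373
The largest is to Station 5.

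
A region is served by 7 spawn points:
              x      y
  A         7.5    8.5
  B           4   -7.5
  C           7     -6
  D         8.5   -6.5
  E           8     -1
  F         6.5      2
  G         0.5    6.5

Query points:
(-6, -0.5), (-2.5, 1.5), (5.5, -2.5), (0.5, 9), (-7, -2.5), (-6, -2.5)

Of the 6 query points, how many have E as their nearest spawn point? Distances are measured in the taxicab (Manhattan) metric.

1

(-6, -0.5) — d to each: A:22.5, B:17, C:18.5, D:20.5, E:14.5, F:15, G:13.5 → nearest is G
(-2.5, 1.5) — d to each: A:17, B:15.5, C:17, D:19, E:13, F:9.5, G:8 → nearest is G
(5.5, -2.5) — d to each: A:13, B:6.5, C:5, D:7, E:4, F:5.5, G:14 → nearest is E
(0.5, 9) — d to each: A:7.5, B:20, C:21.5, D:23.5, E:17.5, F:13, G:2.5 → nearest is G
(-7, -2.5) — d to each: A:25.5, B:16, C:17.5, D:19.5, E:16.5, F:18, G:16.5 → nearest is B
(-6, -2.5) — d to each: A:24.5, B:15, C:16.5, D:18.5, E:15.5, F:17, G:15.5 → nearest is B
1 of the 6 points has E as nearest.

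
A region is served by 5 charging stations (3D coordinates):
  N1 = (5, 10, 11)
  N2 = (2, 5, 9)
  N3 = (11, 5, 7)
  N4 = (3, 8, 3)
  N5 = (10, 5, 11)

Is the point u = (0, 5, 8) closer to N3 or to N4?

N4

Compare squared distances:
|uN3|² = (0−11)² + (5−5)² + (8−7)² = 121 + 0 + 1 = 122
|uN4|² = (0−3)² + (5−8)² + (8−3)² = 9 + 9 + 25 = 43
122 > 43, so N4 is closer.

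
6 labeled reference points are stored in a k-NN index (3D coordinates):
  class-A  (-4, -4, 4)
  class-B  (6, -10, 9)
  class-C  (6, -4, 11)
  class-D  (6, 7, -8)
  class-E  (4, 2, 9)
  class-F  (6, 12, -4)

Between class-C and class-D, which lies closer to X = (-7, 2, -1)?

class-D

Compare squared distances:
d²(X, class-C) = (-7−6)² + (2−(-4))² + (-1−11)² = 169 + 36 + 144 = 349
d²(X, class-D) = (-7−6)² + (2−7)² + (-1−(-8))² = 169 + 25 + 49 = 243
349 > 243, so class-D is closer.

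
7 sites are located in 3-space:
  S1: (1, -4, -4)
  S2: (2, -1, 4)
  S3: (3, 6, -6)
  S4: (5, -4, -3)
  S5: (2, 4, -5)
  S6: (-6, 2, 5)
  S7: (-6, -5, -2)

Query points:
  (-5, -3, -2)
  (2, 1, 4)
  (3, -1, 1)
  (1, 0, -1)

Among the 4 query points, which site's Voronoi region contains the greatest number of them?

S2

(-5, -3, -2) — d² to each: S1:41, S2:89, S3:161, S4:102, S5:107, S6:75, S7:5 → nearest is S7
(2, 1, 4) — d² to each: S1:90, S2:4, S3:126, S4:83, S5:90, S6:66, S7:136 → nearest is S2
(3, -1, 1) — d² to each: S1:38, S2:10, S3:98, S4:29, S5:62, S6:106, S7:106 → nearest is S2
(1, 0, -1) — d² to each: S1:25, S2:27, S3:65, S4:36, S5:33, S6:89, S7:75 → nearest is S1
Tally — S1:1, S2:2, S7:1. S2 captures the most (2).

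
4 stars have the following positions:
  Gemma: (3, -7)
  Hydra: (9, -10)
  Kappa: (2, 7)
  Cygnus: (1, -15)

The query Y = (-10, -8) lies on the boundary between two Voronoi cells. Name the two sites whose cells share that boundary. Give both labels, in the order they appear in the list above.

Gemma and Cygnus

Squared distances from Y to each site:
d²(Y, Gemma) = (-10−3)² + (-8−(-7))² = 169 + 1 = 170
d²(Y, Hydra) = (-10−9)² + (-8−(-10))² = 361 + 4 = 365
d²(Y, Kappa) = (-10−2)² + (-8−7)² = 144 + 225 = 369
d²(Y, Cygnus) = (-10−1)² + (-8−(-15))² = 121 + 49 = 170
Y is equidistant from Gemma and Cygnus (both at squared distance 170), and every other site is strictly farther — so Y lies on the Gemma–Cygnus Voronoi edge.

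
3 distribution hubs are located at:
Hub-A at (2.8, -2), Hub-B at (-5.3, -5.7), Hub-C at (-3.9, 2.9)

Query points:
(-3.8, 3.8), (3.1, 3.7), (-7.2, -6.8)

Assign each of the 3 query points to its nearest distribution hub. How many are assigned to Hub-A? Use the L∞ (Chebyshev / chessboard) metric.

1

(-3.8, 3.8) — d to each: Hub-A:6.6, Hub-B:9.5, Hub-C:0.9 → nearest is Hub-C
(3.1, 3.7) — d to each: Hub-A:5.7, Hub-B:9.4, Hub-C:7 → nearest is Hub-A
(-7.2, -6.8) — d to each: Hub-A:10, Hub-B:1.9, Hub-C:9.7 → nearest is Hub-B
1 of the 3 points has Hub-A as nearest.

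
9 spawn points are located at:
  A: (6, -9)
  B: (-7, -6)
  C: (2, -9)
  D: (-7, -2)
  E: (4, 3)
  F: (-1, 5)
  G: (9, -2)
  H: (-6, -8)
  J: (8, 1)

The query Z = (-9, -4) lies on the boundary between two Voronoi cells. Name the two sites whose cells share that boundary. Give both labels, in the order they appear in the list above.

B and D

Squared distances from Z to each site:
|ZA|² = 225 + 25 = 250
|ZB|² = 4 + 4 = 8
|ZC|² = 121 + 25 = 146
|ZD|² = 4 + 4 = 8
|ZE|² = 169 + 49 = 218
|ZF|² = 64 + 81 = 145
|ZG|² = 324 + 4 = 328
|ZH|² = 9 + 16 = 25
|ZJ|² = 289 + 25 = 314
Z is equidistant from B and D (both at squared distance 8), and every other site is strictly farther — so Z lies on the B–D Voronoi edge.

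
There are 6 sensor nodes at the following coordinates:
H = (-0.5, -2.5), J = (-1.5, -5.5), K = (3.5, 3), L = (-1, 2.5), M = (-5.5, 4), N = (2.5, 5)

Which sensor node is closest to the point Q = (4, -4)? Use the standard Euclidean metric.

H

Squared Euclidean distances:
|QH|² = (4−(-0.5))² + (-4−(-2.5))² = 20.25 + 2.25 = 22.5
|QJ|² = (4−(-1.5))² + (-4−(-5.5))² = 30.25 + 2.25 = 32.5
|QK|² = (4−3.5)² + (-4−3)² = 0.25 + 49 = 49.25
|QL|² = (4−(-1))² + (-4−2.5)² = 25 + 42.25 = 67.25
|QM|² = (4−(-5.5))² + (-4−4)² = 90.25 + 64 = 154.25
|QN|² = (4−2.5)² + (-4−5)² = 2.25 + 81 = 83.25
Minimum is at H.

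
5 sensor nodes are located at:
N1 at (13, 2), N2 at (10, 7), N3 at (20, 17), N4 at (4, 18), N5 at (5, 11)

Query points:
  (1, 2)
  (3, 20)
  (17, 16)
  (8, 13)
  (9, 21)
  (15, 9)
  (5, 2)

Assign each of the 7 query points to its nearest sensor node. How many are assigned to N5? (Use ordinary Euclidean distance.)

2

(1, 2) — d² to each: N1:144, N2:106, N3:586, N4:265, N5:97 → nearest is N5
(3, 20) — d² to each: N1:424, N2:218, N3:298, N4:5, N5:85 → nearest is N4
(17, 16) — d² to each: N1:212, N2:130, N3:10, N4:173, N5:169 → nearest is N3
(8, 13) — d² to each: N1:146, N2:40, N3:160, N4:41, N5:13 → nearest is N5
(9, 21) — d² to each: N1:377, N2:197, N3:137, N4:34, N5:116 → nearest is N4
(15, 9) — d² to each: N1:53, N2:29, N3:89, N4:202, N5:104 → nearest is N2
(5, 2) — d² to each: N1:64, N2:50, N3:450, N4:257, N5:81 → nearest is N2
2 of the 7 points have N5 as nearest.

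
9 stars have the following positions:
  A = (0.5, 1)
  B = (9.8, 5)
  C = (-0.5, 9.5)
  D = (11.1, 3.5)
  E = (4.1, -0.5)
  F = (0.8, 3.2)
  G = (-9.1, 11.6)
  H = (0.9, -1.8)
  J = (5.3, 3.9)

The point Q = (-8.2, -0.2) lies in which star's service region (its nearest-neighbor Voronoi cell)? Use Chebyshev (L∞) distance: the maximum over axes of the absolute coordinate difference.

A

d(Q,A) = max(8.7, 1.2) = 8.7
d(Q,B) = max(18, 5.2) = 18
d(Q,C) = max(7.7, 9.7) = 9.7
d(Q,D) = max(19.3, 3.7) = 19.3
d(Q,E) = max(12.3, 0.3) = 12.3
d(Q,F) = max(9, 3.4) = 9
d(Q,G) = max(0.9, 11.8) = 11.8
d(Q,H) = max(9.1, 1.6) = 9.1
d(Q,J) = max(13.5, 4.1) = 13.5
Minimum is at A.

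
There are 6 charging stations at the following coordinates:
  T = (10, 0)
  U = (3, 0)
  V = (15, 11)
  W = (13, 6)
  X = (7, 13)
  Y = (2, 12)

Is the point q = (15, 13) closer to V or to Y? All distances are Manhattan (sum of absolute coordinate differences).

d(q,V) = |15−15| + |13−11| = 0 + 2 = 2
d(q,Y) = |15−2| + |13−12| = 13 + 1 = 14
2 < 14, so V is closer.

V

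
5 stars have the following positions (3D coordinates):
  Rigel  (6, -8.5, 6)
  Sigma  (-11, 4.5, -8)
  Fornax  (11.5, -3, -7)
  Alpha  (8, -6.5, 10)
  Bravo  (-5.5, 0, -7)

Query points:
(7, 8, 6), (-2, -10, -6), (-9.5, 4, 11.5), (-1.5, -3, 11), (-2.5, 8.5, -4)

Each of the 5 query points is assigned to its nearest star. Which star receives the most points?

(7, 8, 6) — d² to each: Rigel:273.25, Sigma:532.25, Fornax:310.25, Alpha:227.25, Bravo:389.25 → nearest is Alpha
(-2, -10, -6) — d² to each: Rigel:210.25, Sigma:295.25, Fornax:232.25, Alpha:368.25, Bravo:113.25 → nearest is Bravo
(-9.5, 4, 11.5) — d² to each: Rigel:426.75, Sigma:382.75, Fornax:832.25, Alpha:418.75, Bravo:374.25 → nearest is Bravo
(-1.5, -3, 11) — d² to each: Rigel:111.5, Sigma:507.5, Fornax:493, Alpha:103.5, Bravo:349 → nearest is Alpha
(-2.5, 8.5, -4) — d² to each: Rigel:461.25, Sigma:104.25, Fornax:337.25, Alpha:531.25, Bravo:90.25 → nearest is Bravo
Tally — Alpha:2, Bravo:3. Bravo captures the most (3).

Bravo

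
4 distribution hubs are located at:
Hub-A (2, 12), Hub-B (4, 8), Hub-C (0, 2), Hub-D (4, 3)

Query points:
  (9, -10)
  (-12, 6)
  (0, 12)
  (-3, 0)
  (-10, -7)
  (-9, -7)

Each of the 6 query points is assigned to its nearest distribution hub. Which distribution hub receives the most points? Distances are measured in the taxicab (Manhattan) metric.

(9, -10) — d to each: Hub-A:29, Hub-B:23, Hub-C:21, Hub-D:18 → nearest is Hub-D
(-12, 6) — d to each: Hub-A:20, Hub-B:18, Hub-C:16, Hub-D:19 → nearest is Hub-C
(0, 12) — d to each: Hub-A:2, Hub-B:8, Hub-C:10, Hub-D:13 → nearest is Hub-A
(-3, 0) — d to each: Hub-A:17, Hub-B:15, Hub-C:5, Hub-D:10 → nearest is Hub-C
(-10, -7) — d to each: Hub-A:31, Hub-B:29, Hub-C:19, Hub-D:24 → nearest is Hub-C
(-9, -7) — d to each: Hub-A:30, Hub-B:28, Hub-C:18, Hub-D:23 → nearest is Hub-C
Tally — Hub-A:1, Hub-C:4, Hub-D:1. Hub-C captures the most (4).

Hub-C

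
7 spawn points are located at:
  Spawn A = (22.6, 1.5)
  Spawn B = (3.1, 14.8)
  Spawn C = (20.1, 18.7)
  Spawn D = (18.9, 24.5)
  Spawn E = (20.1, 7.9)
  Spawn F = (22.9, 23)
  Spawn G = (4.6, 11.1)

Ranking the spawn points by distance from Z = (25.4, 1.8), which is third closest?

Compare squared distances (the ordering matches that of the actual distances):
d²(Z, Spawn A) = (25.4−22.6)² + (1.8−1.5)² = 7.84 + 0.09 = 7.93
d²(Z, Spawn B) = (25.4−3.1)² + (1.8−14.8)² = 497.29 + 169 = 666.29
d²(Z, Spawn C) = (25.4−20.1)² + (1.8−18.7)² = 28.09 + 285.61 = 313.7
d²(Z, Spawn D) = (25.4−18.9)² + (1.8−24.5)² = 42.25 + 515.29 = 557.54
d²(Z, Spawn E) = (25.4−20.1)² + (1.8−7.9)² = 28.09 + 37.21 = 65.3
d²(Z, Spawn F) = (25.4−22.9)² + (1.8−23)² = 6.25 + 449.44 = 455.69
d²(Z, Spawn G) = (25.4−4.6)² + (1.8−11.1)² = 432.64 + 86.49 = 519.13
Sorted ascending: Spawn A, Spawn E, Spawn C, Spawn F, … — the third-nearest is Spawn C.

Spawn C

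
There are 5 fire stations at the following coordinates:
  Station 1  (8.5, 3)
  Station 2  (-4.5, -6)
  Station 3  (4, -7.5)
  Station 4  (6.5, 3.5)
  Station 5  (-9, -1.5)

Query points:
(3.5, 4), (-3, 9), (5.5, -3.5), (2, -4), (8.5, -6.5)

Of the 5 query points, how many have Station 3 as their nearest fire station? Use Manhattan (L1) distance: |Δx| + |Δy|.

(3.5, 4) — d to each: Station 1:6, Station 2:18, Station 3:12, Station 4:3.5, Station 5:18 → nearest is Station 4
(-3, 9) — d to each: Station 1:17.5, Station 2:16.5, Station 3:23.5, Station 4:15, Station 5:16.5 → nearest is Station 4
(5.5, -3.5) — d to each: Station 1:9.5, Station 2:12.5, Station 3:5.5, Station 4:8, Station 5:16.5 → nearest is Station 3
(2, -4) — d to each: Station 1:13.5, Station 2:8.5, Station 3:5.5, Station 4:12, Station 5:13.5 → nearest is Station 3
(8.5, -6.5) — d to each: Station 1:9.5, Station 2:13.5, Station 3:5.5, Station 4:12, Station 5:22.5 → nearest is Station 3
3 of the 5 points have Station 3 as nearest.

3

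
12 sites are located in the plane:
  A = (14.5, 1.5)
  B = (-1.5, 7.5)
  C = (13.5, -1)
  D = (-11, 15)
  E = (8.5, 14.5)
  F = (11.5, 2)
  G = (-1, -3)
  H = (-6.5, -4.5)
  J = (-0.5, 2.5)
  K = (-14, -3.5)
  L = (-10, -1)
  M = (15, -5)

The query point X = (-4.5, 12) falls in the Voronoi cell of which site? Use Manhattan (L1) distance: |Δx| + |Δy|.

d(X,A) = |-4.5−14.5| + |12−1.5| = 19 + 10.5 = 29.5
d(X,B) = |-4.5−(-1.5)| + |12−7.5| = 3 + 4.5 = 7.5
d(X,C) = |-4.5−13.5| + |12−(-1)| = 18 + 13 = 31
d(X,D) = |-4.5−(-11)| + |12−15| = 6.5 + 3 = 9.5
d(X,E) = |-4.5−8.5| + |12−14.5| = 13 + 2.5 = 15.5
d(X,F) = |-4.5−11.5| + |12−2| = 16 + 10 = 26
d(X,G) = |-4.5−(-1)| + |12−(-3)| = 3.5 + 15 = 18.5
d(X,H) = |-4.5−(-6.5)| + |12−(-4.5)| = 2 + 16.5 = 18.5
d(X,J) = |-4.5−(-0.5)| + |12−2.5| = 4 + 9.5 = 13.5
d(X,K) = |-4.5−(-14)| + |12−(-3.5)| = 9.5 + 15.5 = 25
d(X,L) = |-4.5−(-10)| + |12−(-1)| = 5.5 + 13 = 18.5
d(X,M) = |-4.5−15| + |12−(-5)| = 19.5 + 17 = 36.5
Minimum is at B.

B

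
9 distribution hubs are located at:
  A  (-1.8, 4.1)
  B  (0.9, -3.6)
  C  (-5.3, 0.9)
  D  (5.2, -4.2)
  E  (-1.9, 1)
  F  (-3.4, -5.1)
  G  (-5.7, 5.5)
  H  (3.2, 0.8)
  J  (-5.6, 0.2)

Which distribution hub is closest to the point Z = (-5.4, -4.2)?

F

Since √ is increasing, it suffices to compare squared distances:
|ZA|² = (-5.4−(-1.8))² + (-4.2−4.1)² = 12.96 + 68.89 = 81.85
|ZB|² = (-5.4−0.9)² + (-4.2−(-3.6))² = 39.69 + 0.36 = 40.05
|ZC|² = (-5.4−(-5.3))² + (-4.2−0.9)² = 0.01 + 26.01 = 26.02
|ZD|² = (-5.4−5.2)² + (-4.2−(-4.2))² = 112.36 + 0 = 112.36
|ZE|² = (-5.4−(-1.9))² + (-4.2−1)² = 12.25 + 27.04 = 39.29
|ZF|² = (-5.4−(-3.4))² + (-4.2−(-5.1))² = 4 + 0.81 = 4.81
|ZG|² = (-5.4−(-5.7))² + (-4.2−5.5)² = 0.09 + 94.09 = 94.18
|ZH|² = (-5.4−3.2)² + (-4.2−0.8)² = 73.96 + 25 = 98.96
|ZJ|² = (-5.4−(-5.6))² + (-4.2−0.2)² = 0.04 + 19.36 = 19.4
The smallest is to F, so Z lies in the Voronoi region of F.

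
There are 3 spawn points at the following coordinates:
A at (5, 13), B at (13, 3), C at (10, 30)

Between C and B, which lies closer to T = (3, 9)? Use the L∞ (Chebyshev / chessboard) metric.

d(T,C) = max(7, 21) = 21
d(T,B) = max(10, 6) = 10
21 > 10, so B is closer.

B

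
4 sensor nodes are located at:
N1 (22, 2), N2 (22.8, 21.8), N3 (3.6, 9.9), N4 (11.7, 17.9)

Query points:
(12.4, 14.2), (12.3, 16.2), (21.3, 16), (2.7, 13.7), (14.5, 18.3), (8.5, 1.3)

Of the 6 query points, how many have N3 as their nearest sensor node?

2

(12.4, 14.2) — d² to each: N1:241, N2:165.92, N3:95.93, N4:14.18 → nearest is N4
(12.3, 16.2) — d² to each: N1:295.73, N2:141.61, N3:115.38, N4:3.25 → nearest is N4
(21.3, 16) — d² to each: N1:196.49, N2:35.89, N3:350.5, N4:95.77 → nearest is N2
(2.7, 13.7) — d² to each: N1:509.38, N2:469.62, N3:15.25, N4:98.64 → nearest is N3
(14.5, 18.3) — d² to each: N1:321.94, N2:81.14, N3:189.37, N4:8 → nearest is N4
(8.5, 1.3) — d² to each: N1:182.74, N2:624.74, N3:97.97, N4:285.8 → nearest is N3
2 of the 6 points have N3 as nearest.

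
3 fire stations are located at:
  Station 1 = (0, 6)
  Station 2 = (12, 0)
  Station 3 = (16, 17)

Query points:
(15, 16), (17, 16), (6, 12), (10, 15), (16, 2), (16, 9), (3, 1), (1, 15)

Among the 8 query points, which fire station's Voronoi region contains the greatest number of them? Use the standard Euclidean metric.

(15, 16) — d² to each: Station 1:325, Station 2:265, Station 3:2 → nearest is Station 3
(17, 16) — d² to each: Station 1:389, Station 2:281, Station 3:2 → nearest is Station 3
(6, 12) — d² to each: Station 1:72, Station 2:180, Station 3:125 → nearest is Station 1
(10, 15) — d² to each: Station 1:181, Station 2:229, Station 3:40 → nearest is Station 3
(16, 2) — d² to each: Station 1:272, Station 2:20, Station 3:225 → nearest is Station 2
(16, 9) — d² to each: Station 1:265, Station 2:97, Station 3:64 → nearest is Station 3
(3, 1) — d² to each: Station 1:34, Station 2:82, Station 3:425 → nearest is Station 1
(1, 15) — d² to each: Station 1:82, Station 2:346, Station 3:229 → nearest is Station 1
Tally — Station 1:3, Station 2:1, Station 3:4. Station 3 captures the most (4).

Station 3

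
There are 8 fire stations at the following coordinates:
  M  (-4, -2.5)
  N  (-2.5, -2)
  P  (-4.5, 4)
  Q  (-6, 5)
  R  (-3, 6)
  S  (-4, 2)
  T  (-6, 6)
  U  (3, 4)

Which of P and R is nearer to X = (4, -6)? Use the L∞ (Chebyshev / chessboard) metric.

P

d(X,P) = max(8.5, 10) = 10
d(X,R) = max(7, 12) = 12
10 < 12, so P is closer.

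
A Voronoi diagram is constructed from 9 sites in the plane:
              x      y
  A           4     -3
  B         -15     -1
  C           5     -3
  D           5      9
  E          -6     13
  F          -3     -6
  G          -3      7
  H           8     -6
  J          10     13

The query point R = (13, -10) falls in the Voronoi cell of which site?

H

Compare squared distances (the ordering matches that of the actual distances):
|RA|² = (13−4)² + (-10−(-3))² = 81 + 49 = 130
|RB|² = (13−(-15))² + (-10−(-1))² = 784 + 81 = 865
|RC|² = (13−5)² + (-10−(-3))² = 64 + 49 = 113
|RD|² = (13−5)² + (-10−9)² = 64 + 361 = 425
|RE|² = (13−(-6))² + (-10−13)² = 361 + 529 = 890
|RF|² = (13−(-3))² + (-10−(-6))² = 256 + 16 = 272
|RG|² = (13−(-3))² + (-10−7)² = 256 + 289 = 545
|RH|² = (13−8)² + (-10−(-6))² = 25 + 16 = 41
|RJ|² = (13−10)² + (-10−13)² = 9 + 529 = 538
Minimum is at H.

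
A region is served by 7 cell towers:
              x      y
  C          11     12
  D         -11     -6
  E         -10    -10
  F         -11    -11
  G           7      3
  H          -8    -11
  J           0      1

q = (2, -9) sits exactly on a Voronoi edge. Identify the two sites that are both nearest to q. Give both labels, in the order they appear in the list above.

H and J

Squared distances from q to each site:
|qC|² = (2−11)² + (-9−12)² = 81 + 441 = 522
|qD|² = (2−(-11))² + (-9−(-6))² = 169 + 9 = 178
|qE|² = (2−(-10))² + (-9−(-10))² = 144 + 1 = 145
|qF|² = (2−(-11))² + (-9−(-11))² = 169 + 4 = 173
|qG|² = (2−7)² + (-9−3)² = 25 + 144 = 169
|qH|² = (2−(-8))² + (-9−(-11))² = 100 + 4 = 104
|qJ|² = (2−0)² + (-9−1)² = 4 + 100 = 104
q is equidistant from H and J (both at squared distance 104), and every other site is strictly farther — so q lies on the H–J Voronoi edge.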